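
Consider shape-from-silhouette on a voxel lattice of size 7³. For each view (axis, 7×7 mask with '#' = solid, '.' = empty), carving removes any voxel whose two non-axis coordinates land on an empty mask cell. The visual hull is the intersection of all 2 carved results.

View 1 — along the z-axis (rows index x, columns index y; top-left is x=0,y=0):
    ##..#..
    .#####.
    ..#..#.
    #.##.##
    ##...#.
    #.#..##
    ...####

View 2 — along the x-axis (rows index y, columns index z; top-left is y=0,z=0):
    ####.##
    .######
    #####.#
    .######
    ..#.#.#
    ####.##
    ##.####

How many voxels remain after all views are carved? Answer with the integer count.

start: 7×7×7 = 343 voxels
carve view 1 (along z, XY-mask fill 26/49): 182 voxels remain
carve view 2 (along x, YZ-mask fill 39/49): 147 voxels remain

voxel count = 147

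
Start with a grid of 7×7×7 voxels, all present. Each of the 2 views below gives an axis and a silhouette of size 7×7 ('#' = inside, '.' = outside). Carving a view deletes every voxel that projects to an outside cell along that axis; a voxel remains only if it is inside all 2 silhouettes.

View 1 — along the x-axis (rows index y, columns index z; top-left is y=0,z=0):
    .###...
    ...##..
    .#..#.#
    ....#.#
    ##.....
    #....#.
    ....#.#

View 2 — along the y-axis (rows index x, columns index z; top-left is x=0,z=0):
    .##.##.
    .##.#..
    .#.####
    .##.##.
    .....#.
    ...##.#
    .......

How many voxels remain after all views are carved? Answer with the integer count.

49 voxels

before carving: 343 voxels (7×7×7)
carve view 1 (along x, YZ-mask fill 16/49): 112 voxels remain
carve view 2 (along y, XZ-mask fill 20/49): 49 voxels remain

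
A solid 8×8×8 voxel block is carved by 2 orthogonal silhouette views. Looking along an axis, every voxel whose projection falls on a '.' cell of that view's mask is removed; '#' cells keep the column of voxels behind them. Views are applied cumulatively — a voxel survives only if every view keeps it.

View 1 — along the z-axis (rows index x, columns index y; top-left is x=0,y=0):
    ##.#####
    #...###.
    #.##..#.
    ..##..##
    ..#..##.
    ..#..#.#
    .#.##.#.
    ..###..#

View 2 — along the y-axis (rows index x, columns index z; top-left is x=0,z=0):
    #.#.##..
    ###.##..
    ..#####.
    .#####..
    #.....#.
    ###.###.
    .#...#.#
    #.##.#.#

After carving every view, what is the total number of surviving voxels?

full grid |V| = 512
step 1: project along z, AND mask (33/64) → |grid| = 264
step 2: project along y, AND mask (35/64) → |grid| = 144

remaining voxels: 144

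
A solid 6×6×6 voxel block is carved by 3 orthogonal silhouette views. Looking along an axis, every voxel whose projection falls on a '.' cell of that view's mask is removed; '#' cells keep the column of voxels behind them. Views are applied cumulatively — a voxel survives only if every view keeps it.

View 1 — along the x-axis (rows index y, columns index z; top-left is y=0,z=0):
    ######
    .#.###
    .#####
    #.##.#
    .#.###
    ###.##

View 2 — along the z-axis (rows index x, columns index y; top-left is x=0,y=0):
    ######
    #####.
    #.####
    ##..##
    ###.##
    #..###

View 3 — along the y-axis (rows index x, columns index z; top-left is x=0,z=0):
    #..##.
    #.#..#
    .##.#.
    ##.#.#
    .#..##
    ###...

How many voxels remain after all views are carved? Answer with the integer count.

remaining voxels: 72

before carving: 216 voxels (6×6×6)
step 1: project along x, AND mask (28/36) → |grid| = 168
step 2: project along z, AND mask (29/36) → |grid| = 137
step 3: project along y, AND mask (19/36) → |grid| = 72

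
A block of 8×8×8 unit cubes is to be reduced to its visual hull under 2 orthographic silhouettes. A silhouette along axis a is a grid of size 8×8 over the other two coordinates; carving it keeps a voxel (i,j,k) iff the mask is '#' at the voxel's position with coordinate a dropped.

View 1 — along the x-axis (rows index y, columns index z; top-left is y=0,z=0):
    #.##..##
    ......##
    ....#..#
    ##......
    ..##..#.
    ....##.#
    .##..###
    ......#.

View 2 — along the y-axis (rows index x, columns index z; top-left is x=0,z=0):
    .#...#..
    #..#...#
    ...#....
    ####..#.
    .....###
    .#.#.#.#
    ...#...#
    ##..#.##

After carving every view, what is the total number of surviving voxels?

remaining voxels: 75

start: 8×8×8 = 512 voxels
[1] x-view keeps 23 columns → grid now 184
[2] y-view keeps 25 columns → grid now 75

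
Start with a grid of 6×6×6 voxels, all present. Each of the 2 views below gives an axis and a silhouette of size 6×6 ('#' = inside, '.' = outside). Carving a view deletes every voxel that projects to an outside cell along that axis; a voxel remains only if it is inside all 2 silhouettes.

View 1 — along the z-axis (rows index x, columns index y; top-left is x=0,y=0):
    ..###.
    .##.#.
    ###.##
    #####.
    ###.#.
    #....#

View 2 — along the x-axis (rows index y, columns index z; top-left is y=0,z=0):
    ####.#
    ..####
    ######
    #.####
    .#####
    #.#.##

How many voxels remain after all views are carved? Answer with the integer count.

voxel count = 109

initial block: 6^3 = 216
carve view 1 (along z, XY-mask fill 22/36): 132 voxels remain
carve view 2 (along x, YZ-mask fill 29/36): 109 voxels remain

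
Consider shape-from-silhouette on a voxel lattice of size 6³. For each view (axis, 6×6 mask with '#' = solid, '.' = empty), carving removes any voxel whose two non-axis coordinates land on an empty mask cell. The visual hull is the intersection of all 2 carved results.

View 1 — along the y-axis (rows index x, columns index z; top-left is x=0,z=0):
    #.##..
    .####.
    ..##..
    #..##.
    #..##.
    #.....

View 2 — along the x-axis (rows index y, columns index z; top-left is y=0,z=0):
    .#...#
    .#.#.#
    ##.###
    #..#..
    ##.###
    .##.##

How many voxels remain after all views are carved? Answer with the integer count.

|visual hull| = 49

initial block: 6^3 = 216
[1] y-view keeps 16 columns → grid now 96
[2] x-view keeps 21 columns → grid now 49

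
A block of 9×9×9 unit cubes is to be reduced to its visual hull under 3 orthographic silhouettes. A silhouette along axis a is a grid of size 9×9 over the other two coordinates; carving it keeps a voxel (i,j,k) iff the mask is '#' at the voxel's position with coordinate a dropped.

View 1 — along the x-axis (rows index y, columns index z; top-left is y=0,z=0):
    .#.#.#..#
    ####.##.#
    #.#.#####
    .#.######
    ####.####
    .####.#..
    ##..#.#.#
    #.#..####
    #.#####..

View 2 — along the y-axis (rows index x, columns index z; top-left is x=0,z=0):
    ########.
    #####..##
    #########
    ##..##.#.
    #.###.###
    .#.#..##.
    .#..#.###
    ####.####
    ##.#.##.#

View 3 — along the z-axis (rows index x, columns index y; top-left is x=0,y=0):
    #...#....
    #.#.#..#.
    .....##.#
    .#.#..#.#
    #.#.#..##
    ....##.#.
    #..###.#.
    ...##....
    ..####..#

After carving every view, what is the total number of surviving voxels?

initial block: 9^3 = 729
carve view 1 (along x, YZ-mask fill 55/81): 495 voxels remain
carve view 2 (along y, XZ-mask fill 59/81): 357 voxels remain
carve view 3 (along z, XY-mask fill 33/81): 143 voxels remain

remaining voxels: 143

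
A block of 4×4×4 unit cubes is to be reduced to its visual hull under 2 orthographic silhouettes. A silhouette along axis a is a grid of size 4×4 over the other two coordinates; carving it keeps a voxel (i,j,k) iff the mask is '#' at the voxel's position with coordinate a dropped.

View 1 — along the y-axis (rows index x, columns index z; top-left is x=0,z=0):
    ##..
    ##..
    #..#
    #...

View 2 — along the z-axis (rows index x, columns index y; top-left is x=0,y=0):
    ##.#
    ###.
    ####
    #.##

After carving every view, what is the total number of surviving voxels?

before carving: 64 voxels (4×4×4)
after view 1 [y-axis, 7 of 16 cells solid] → remaining = 28
after view 2 [z-axis, 13 of 16 cells solid] → remaining = 23

remaining voxels: 23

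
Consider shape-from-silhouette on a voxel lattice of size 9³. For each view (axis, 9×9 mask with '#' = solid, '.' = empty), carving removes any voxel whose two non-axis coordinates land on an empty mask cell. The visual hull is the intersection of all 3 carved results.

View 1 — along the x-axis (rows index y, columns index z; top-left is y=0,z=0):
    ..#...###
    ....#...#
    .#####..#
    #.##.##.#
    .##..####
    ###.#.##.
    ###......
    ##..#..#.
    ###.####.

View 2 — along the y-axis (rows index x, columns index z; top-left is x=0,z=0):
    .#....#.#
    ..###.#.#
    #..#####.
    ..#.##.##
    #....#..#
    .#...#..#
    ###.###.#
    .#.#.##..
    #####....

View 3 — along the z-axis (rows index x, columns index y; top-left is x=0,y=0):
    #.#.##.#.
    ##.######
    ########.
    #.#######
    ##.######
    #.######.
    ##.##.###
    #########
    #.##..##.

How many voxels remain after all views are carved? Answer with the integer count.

157 voxels

before carving: 729 voxels (9×9×9)
after view 1 [x-axis, 44 of 81 cells solid] → remaining = 396
after view 2 [y-axis, 41 of 81 cells solid] → remaining = 200
after view 3 [z-axis, 65 of 81 cells solid] → remaining = 157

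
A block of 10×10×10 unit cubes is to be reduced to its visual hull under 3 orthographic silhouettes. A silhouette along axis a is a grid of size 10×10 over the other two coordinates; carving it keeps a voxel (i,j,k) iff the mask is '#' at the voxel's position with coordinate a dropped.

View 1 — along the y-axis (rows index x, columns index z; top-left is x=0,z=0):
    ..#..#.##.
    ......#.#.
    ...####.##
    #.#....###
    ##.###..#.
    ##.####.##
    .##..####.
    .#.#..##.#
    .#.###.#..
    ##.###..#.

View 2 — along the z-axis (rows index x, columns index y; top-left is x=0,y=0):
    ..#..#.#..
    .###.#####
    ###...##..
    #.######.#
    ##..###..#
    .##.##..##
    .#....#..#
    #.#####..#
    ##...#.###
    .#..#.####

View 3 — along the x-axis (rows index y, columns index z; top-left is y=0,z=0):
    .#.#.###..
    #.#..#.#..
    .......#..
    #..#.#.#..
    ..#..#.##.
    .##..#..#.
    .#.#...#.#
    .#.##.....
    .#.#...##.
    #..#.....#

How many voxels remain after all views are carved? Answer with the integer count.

full grid |V| = 1000
[1] y-view keeps 53 columns → grid now 530
[2] z-view keeps 58 columns → grid now 301
[3] x-view keeps 36 columns → grid now 103

|visual hull| = 103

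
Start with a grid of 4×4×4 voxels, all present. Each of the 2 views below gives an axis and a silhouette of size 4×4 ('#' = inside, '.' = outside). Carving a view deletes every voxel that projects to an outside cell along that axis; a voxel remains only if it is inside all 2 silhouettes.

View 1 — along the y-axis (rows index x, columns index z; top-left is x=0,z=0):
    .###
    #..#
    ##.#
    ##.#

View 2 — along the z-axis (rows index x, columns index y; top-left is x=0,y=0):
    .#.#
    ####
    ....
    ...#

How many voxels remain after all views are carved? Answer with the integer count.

initial block: 4^3 = 64
step 1: project along y, AND mask (11/16) → |grid| = 44
step 2: project along z, AND mask (7/16) → |grid| = 17

17 voxels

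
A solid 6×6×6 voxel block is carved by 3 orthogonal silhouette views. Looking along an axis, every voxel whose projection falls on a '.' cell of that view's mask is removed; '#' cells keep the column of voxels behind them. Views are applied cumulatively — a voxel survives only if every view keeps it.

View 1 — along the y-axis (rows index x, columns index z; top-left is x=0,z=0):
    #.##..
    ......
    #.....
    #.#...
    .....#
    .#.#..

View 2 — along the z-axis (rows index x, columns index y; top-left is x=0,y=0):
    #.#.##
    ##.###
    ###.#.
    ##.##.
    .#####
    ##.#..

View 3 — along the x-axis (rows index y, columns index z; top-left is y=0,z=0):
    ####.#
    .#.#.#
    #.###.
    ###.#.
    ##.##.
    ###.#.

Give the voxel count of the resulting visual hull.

voxel count = 24

full grid |V| = 216
V1 y: intersect with XZ mask (9 set) -- 54 left
V2 z: intersect with XY mask (25 set) -- 35 left
V3 x: intersect with YZ mask (24 set) -- 24 left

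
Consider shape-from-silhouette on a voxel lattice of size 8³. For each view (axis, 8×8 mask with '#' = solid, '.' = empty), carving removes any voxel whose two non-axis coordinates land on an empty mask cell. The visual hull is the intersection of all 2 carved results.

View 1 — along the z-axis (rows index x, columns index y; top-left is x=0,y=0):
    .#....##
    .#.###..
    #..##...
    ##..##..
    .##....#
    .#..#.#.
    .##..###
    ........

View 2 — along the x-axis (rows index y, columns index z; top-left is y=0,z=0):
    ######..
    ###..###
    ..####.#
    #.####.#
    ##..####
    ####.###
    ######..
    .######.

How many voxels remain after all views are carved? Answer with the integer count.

before carving: 512 voxels (8×8×8)
V1 z: intersect with XY mask (25 set) -- 200 left
V2 x: intersect with YZ mask (48 set) -- 151 left

voxel count = 151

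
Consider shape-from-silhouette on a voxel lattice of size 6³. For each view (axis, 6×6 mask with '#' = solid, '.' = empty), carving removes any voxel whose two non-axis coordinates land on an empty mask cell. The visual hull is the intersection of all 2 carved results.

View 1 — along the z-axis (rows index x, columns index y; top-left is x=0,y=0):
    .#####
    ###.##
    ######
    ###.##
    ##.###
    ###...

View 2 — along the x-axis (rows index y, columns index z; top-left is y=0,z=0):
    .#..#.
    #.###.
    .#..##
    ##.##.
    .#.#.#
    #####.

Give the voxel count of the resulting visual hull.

101 voxels

initial block: 6^3 = 216
after view 1 [z-axis, 29 of 36 cells solid] → remaining = 174
after view 2 [x-axis, 21 of 36 cells solid] → remaining = 101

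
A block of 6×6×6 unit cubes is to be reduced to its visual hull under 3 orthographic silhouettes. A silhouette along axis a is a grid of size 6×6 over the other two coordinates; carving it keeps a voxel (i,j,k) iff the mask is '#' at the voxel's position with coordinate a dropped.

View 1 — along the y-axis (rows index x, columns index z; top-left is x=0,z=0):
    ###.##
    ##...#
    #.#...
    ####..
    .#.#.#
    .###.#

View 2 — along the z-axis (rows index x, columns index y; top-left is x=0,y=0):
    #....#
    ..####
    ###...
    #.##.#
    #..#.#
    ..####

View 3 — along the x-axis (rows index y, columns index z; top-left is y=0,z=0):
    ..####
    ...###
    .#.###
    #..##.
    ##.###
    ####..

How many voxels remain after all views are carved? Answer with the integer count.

voxel count = 40

full grid |V| = 216
after view 1 [y-axis, 21 of 36 cells solid] → remaining = 126
after view 2 [z-axis, 20 of 36 cells solid] → remaining = 69
after view 3 [x-axis, 23 of 36 cells solid] → remaining = 40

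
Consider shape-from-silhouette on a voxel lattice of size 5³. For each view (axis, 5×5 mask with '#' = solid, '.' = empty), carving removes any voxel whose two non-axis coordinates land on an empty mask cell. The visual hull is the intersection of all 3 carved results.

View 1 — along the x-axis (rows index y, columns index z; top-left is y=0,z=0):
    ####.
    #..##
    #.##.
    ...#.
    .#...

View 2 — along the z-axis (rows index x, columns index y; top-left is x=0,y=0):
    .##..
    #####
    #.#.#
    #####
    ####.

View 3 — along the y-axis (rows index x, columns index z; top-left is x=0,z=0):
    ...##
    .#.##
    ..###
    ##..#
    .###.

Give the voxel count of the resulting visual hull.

start: 5×5×5 = 125 voxels
carve view 1 (along x, YZ-mask fill 12/25): 60 voxels remain
carve view 2 (along z, XY-mask fill 19/25): 49 voxels remain
carve view 3 (along y, XZ-mask fill 14/25): 27 voxels remain

voxel count = 27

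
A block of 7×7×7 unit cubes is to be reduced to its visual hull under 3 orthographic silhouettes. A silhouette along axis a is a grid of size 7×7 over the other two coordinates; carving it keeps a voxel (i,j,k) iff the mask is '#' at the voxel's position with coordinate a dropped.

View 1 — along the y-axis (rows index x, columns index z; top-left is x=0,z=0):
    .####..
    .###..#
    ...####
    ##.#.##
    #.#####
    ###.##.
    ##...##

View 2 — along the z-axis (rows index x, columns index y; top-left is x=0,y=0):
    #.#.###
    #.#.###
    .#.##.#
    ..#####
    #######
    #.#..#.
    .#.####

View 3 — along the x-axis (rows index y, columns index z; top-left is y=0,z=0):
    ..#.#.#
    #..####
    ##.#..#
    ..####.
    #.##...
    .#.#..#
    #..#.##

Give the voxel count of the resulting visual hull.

|visual hull| = 86

before carving: 343 voxels (7×7×7)
after view 1 [y-axis, 32 of 49 cells solid] → remaining = 224
after view 2 [z-axis, 34 of 49 cells solid] → remaining = 158
after view 3 [x-axis, 26 of 49 cells solid] → remaining = 86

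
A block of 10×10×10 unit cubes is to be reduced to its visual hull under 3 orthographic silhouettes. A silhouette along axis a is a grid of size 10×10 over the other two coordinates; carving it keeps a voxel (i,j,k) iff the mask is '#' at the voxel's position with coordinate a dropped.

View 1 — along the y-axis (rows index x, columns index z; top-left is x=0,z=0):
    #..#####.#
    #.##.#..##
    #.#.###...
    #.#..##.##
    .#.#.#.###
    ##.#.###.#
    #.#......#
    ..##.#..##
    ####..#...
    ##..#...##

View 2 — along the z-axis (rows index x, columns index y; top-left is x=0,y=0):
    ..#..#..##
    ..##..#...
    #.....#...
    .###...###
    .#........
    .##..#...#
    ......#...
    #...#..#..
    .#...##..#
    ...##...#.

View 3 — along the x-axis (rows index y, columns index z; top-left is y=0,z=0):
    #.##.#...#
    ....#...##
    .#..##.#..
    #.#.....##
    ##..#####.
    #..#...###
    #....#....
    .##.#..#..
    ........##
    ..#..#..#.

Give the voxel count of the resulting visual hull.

voxel count = 66

initial block: 10^3 = 1000
after view 1 [y-axis, 55 of 100 cells solid] → remaining = 550
after view 2 [z-axis, 31 of 100 cells solid] → remaining = 179
after view 3 [x-axis, 39 of 100 cells solid] → remaining = 66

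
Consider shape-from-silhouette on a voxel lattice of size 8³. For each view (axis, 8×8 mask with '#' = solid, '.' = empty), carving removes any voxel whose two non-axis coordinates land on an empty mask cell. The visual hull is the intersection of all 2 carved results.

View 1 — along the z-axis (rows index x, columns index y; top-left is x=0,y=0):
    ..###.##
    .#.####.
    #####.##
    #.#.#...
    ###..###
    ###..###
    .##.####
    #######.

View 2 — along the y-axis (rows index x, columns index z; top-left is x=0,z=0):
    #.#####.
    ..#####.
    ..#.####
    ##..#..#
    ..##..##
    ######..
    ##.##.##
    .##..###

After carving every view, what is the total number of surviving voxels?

233 voxels

before carving: 512 voxels (8×8×8)
step 1: project along z, AND mask (45/64) → |grid| = 360
step 2: project along y, AND mask (41/64) → |grid| = 233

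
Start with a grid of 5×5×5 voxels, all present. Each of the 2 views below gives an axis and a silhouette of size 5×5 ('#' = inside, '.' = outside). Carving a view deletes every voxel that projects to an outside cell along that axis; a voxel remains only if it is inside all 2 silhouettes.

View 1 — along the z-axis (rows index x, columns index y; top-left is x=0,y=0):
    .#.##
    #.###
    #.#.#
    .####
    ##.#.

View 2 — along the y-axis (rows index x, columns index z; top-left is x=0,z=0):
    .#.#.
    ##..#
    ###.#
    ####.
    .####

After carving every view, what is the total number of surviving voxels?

voxel count = 58

start: 5×5×5 = 125 voxels
V1 z: intersect with XY mask (17 set) -- 85 left
V2 y: intersect with XZ mask (17 set) -- 58 left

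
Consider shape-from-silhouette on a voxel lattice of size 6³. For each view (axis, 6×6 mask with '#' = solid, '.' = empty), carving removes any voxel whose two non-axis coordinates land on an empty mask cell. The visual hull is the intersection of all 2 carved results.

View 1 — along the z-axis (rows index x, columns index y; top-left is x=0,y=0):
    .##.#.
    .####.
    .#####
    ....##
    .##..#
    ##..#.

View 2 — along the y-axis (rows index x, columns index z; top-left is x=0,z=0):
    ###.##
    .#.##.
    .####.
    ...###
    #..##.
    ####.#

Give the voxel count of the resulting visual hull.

voxel count = 77

full grid |V| = 216
carve view 1 (along z, XY-mask fill 20/36): 120 voxels remain
carve view 2 (along y, XZ-mask fill 23/36): 77 voxels remain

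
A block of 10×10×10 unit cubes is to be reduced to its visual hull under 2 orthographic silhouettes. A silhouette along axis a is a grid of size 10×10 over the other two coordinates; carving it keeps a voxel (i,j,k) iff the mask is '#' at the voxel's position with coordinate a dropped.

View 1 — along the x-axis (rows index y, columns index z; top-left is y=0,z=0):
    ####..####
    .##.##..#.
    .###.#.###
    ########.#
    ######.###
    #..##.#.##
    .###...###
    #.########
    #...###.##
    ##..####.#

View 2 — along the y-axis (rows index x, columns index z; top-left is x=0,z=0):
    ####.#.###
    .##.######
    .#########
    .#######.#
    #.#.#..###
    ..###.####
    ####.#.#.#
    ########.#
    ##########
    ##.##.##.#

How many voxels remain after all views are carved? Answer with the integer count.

voxel count = 572

full grid |V| = 1000
step 1: project along x, AND mask (72/100) → |grid| = 720
step 2: project along y, AND mask (79/100) → |grid| = 572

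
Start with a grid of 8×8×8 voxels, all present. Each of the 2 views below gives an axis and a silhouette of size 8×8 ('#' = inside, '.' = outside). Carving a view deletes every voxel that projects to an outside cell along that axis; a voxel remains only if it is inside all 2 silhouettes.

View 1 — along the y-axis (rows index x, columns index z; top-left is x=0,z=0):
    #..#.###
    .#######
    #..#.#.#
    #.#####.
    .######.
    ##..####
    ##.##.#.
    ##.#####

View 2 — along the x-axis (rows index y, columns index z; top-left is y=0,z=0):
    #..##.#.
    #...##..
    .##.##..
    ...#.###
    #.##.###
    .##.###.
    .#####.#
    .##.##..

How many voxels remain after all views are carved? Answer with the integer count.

209 voxels

before carving: 512 voxels (8×8×8)
after view 1 [y-axis, 46 of 64 cells solid] → remaining = 368
after view 2 [x-axis, 36 of 64 cells solid] → remaining = 209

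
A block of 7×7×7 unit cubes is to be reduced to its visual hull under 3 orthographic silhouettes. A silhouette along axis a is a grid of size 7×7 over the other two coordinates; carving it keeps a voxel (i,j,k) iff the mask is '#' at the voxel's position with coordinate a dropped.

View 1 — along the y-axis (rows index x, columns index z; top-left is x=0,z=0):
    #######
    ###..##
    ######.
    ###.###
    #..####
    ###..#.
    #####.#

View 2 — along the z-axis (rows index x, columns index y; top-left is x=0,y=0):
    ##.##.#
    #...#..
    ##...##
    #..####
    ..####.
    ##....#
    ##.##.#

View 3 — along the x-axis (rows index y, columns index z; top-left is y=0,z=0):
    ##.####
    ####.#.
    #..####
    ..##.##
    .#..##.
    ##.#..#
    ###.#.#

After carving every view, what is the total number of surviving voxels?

full grid |V| = 343
[1] y-view keeps 39 columns → grid now 273
[2] z-view keeps 28 columns → grid now 161
[3] x-view keeps 32 columns → grid now 107

|visual hull| = 107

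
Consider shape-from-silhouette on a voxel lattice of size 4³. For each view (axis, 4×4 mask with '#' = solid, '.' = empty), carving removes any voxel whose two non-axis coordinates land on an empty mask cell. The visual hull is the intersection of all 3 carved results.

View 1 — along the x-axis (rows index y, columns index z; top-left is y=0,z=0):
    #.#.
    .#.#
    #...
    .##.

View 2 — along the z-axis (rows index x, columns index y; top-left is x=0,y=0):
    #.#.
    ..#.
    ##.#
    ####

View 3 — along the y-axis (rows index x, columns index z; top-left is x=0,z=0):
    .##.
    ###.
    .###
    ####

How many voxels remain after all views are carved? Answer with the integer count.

start: 4×4×4 = 64 voxels
carve view 1 (along x, YZ-mask fill 7/16): 28 voxels remain
carve view 2 (along z, XY-mask fill 10/16): 17 voxels remain
carve view 3 (along y, XZ-mask fill 12/16): 14 voxels remain

|visual hull| = 14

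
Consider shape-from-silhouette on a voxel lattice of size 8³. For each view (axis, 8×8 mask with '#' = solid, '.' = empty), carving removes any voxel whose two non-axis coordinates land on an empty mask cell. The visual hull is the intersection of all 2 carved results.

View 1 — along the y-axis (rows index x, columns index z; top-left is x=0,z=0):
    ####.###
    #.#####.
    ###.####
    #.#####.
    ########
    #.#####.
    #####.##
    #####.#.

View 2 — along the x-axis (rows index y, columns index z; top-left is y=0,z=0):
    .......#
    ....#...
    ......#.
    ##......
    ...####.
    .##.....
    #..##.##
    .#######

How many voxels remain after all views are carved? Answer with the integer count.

|visual hull| = 152

before carving: 512 voxels (8×8×8)
after view 1 [y-axis, 53 of 64 cells solid] → remaining = 424
after view 2 [x-axis, 23 of 64 cells solid] → remaining = 152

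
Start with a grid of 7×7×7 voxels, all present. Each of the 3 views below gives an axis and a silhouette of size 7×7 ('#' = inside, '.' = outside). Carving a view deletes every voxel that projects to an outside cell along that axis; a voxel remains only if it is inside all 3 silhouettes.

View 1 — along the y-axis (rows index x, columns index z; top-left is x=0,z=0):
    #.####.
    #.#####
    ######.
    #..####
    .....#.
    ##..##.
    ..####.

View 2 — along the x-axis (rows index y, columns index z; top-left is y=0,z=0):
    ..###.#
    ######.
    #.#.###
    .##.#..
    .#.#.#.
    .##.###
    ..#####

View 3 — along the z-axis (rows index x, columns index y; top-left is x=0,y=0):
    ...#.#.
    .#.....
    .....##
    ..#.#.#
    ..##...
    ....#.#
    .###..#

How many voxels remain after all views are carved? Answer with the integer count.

remaining voxels: 46

start: 7×7×7 = 343 voxels
V1 y: intersect with XZ mask (31 set) -- 217 left
V2 x: intersect with YZ mask (31 set) -- 141 left
V3 z: intersect with XY mask (16 set) -- 46 left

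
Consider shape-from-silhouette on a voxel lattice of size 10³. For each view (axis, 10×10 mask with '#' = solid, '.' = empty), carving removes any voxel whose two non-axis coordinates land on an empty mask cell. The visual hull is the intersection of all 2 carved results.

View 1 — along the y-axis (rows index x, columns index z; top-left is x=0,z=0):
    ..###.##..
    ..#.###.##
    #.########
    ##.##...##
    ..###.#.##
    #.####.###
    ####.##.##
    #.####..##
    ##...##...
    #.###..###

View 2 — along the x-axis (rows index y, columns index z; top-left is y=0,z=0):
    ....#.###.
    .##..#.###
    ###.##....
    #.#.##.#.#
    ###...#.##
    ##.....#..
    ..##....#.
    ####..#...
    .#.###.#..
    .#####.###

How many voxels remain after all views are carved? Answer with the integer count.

328 voxels

before carving: 1000 voxels (10×10×10)
carve view 1 (along y, XZ-mask fill 66/100): 660 voxels remain
carve view 2 (along x, YZ-mask fill 51/100): 328 voxels remain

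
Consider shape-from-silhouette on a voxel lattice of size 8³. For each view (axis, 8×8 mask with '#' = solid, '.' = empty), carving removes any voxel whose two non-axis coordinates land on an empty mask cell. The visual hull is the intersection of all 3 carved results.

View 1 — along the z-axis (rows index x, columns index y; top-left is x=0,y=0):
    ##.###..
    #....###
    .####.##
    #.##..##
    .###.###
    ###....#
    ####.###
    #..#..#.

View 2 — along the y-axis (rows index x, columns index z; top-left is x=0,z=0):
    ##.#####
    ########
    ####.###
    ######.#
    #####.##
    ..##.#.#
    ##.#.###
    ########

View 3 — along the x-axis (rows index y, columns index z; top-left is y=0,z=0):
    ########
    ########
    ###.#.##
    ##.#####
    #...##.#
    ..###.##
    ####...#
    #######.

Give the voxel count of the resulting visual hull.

|visual hull| = 217

start: 8×8×8 = 512 voxels
  1. axis=2 (XY plane), |mask|=40  ⇒  voxels=320
  2. axis=1 (XZ plane), |mask|=54  ⇒  voxels=268
  3. axis=0 (YZ plane), |mask|=50  ⇒  voxels=217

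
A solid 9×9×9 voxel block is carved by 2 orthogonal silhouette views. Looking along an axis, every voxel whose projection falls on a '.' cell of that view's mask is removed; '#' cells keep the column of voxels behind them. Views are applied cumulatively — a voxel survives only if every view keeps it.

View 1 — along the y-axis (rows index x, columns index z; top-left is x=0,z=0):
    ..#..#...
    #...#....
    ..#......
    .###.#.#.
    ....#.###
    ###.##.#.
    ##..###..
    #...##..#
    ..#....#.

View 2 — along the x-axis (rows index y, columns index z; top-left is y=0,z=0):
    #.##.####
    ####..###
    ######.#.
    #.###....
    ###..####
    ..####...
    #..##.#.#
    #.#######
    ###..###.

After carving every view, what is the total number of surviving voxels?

|visual hull| = 192

start: 9×9×9 = 729 voxels
step 1: project along y, AND mask (31/81) → |grid| = 279
step 2: project along x, AND mask (55/81) → |grid| = 192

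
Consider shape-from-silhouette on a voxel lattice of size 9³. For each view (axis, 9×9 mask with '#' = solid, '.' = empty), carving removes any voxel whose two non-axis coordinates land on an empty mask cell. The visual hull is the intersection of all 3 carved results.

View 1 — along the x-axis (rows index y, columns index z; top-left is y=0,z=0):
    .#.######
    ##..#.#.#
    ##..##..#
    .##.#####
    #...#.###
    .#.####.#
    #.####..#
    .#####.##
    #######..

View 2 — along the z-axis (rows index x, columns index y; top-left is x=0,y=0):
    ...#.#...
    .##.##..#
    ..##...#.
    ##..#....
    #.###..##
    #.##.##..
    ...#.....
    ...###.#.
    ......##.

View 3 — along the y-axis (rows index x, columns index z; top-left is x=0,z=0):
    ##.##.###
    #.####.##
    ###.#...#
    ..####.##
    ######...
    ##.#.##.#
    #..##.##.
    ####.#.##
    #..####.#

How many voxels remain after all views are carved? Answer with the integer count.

initial block: 9^3 = 729
after view 1 [x-axis, 55 of 81 cells solid] → remaining = 495
after view 2 [z-axis, 31 of 81 cells solid] → remaining = 191
after view 3 [y-axis, 55 of 81 cells solid] → remaining = 129

voxel count = 129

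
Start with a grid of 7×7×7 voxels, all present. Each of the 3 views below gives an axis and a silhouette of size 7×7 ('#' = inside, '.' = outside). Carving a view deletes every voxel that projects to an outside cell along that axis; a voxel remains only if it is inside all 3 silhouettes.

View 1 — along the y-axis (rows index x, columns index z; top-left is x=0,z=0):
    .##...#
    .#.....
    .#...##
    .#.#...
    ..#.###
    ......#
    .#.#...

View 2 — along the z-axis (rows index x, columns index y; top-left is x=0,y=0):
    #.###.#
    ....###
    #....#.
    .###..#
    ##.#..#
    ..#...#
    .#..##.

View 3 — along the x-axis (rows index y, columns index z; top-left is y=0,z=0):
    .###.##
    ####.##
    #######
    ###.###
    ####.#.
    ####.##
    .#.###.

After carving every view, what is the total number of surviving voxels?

before carving: 343 voxels (7×7×7)
carve view 1 (along y, XZ-mask fill 16/49): 112 voxels remain
carve view 2 (along z, XY-mask fill 23/49): 56 voxels remain
carve view 3 (along x, YZ-mask fill 39/49): 47 voxels remain

47 voxels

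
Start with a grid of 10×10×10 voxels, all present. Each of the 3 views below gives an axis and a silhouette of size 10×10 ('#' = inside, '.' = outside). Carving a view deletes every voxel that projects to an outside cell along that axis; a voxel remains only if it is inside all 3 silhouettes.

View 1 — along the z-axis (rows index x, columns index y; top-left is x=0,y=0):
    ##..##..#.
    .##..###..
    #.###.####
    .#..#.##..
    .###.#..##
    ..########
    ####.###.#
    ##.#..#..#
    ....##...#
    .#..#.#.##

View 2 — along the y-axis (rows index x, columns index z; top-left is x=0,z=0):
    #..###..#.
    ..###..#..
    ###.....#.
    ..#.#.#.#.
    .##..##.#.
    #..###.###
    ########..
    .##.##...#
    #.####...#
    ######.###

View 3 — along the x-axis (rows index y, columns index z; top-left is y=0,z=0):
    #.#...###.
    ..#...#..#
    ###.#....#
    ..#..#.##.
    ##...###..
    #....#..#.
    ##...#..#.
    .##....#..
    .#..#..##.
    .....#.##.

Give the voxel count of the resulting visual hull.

125 voxels

full grid |V| = 1000
  1. axis=2 (XY plane), |mask|=57  ⇒  voxels=570
  2. axis=1 (XZ plane), |mask|=57  ⇒  voxels=331
  3. axis=0 (YZ plane), |mask|=39  ⇒  voxels=125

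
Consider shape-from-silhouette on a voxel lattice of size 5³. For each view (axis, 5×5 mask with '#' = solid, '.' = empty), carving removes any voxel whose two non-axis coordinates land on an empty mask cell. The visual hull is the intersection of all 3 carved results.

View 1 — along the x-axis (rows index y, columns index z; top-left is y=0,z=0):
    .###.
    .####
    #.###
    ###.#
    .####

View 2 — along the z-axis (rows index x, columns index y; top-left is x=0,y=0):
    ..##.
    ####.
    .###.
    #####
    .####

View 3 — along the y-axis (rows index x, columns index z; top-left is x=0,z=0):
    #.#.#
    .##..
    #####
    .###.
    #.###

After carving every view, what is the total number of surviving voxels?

before carving: 125 voxels (5×5×5)
V1 x: intersect with YZ mask (19 set) -- 95 left
V2 z: intersect with XY mask (18 set) -- 70 left
V3 y: intersect with XZ mask (17 set) -- 51 left

|visual hull| = 51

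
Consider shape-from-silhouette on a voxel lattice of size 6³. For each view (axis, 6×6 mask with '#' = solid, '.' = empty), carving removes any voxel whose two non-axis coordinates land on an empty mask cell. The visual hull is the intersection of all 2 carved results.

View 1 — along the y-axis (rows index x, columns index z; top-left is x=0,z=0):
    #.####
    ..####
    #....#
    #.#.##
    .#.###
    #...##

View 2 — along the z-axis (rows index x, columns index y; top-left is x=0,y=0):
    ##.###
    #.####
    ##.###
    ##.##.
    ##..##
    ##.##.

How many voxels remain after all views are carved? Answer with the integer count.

|visual hull| = 99

initial block: 6^3 = 216
  1. axis=1 (XZ plane), |mask|=22  ⇒  voxels=132
  2. axis=2 (XY plane), |mask|=27  ⇒  voxels=99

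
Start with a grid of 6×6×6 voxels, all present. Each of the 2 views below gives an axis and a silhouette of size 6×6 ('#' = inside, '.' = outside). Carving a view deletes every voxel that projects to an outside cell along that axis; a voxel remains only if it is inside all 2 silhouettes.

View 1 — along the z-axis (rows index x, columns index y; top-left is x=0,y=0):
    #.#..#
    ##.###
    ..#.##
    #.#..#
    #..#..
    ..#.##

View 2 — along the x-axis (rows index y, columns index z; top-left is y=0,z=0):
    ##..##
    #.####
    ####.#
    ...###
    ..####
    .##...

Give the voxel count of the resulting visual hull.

before carving: 216 voxels (6×6×6)
V1 z: intersect with XY mask (19 set) -- 114 left
V2 x: intersect with YZ mask (23 set) -- 69 left

voxel count = 69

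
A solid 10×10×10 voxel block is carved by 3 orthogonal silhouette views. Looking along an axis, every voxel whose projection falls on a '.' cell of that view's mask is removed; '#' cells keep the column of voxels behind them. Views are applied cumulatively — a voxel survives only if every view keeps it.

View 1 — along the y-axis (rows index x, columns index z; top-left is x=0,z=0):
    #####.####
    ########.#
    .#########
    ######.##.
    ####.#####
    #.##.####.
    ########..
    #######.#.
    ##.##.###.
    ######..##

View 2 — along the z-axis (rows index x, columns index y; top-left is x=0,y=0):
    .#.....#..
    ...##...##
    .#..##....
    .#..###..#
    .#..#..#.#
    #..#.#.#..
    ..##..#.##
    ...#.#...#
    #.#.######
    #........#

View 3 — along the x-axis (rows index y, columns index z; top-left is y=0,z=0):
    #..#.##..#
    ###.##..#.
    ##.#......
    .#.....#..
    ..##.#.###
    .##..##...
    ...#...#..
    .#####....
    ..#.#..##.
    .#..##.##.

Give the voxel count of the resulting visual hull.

initial block: 10^3 = 1000
[1] y-view keeps 82 columns → grid now 820
[2] z-view keeps 40 columns → grid now 321
[3] x-view keeps 42 columns → grid now 143

143 voxels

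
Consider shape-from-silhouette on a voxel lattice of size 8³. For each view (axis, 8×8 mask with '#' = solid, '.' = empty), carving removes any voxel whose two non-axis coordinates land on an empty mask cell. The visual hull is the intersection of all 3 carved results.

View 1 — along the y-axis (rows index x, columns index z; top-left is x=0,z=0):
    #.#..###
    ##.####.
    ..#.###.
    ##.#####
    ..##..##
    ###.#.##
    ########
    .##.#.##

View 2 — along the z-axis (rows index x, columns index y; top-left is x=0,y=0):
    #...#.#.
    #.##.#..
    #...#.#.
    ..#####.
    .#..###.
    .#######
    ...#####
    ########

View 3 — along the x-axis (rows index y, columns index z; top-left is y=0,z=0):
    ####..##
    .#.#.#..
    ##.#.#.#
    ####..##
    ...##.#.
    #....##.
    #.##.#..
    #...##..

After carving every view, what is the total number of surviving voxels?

remaining voxels: 106

initial block: 8^3 = 512
V1 y: intersect with XZ mask (45 set) -- 360 left
V2 z: intersect with XY mask (39 set) -- 224 left
V3 x: intersect with YZ mask (33 set) -- 106 left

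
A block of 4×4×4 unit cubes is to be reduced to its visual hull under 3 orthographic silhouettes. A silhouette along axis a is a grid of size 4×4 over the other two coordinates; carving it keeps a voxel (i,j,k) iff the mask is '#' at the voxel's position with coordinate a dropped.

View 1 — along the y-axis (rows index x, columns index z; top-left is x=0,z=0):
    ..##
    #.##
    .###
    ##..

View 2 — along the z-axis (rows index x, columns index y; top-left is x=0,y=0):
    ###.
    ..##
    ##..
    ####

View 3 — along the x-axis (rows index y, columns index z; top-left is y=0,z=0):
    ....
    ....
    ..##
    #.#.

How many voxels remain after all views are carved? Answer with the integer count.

before carving: 64 voxels (4×4×4)
  1. axis=1 (XZ plane), |mask|=10  ⇒  voxels=40
  2. axis=2 (XY plane), |mask|=11  ⇒  voxels=26
  3. axis=0 (YZ plane), |mask|=4  ⇒  voxels=7

7 voxels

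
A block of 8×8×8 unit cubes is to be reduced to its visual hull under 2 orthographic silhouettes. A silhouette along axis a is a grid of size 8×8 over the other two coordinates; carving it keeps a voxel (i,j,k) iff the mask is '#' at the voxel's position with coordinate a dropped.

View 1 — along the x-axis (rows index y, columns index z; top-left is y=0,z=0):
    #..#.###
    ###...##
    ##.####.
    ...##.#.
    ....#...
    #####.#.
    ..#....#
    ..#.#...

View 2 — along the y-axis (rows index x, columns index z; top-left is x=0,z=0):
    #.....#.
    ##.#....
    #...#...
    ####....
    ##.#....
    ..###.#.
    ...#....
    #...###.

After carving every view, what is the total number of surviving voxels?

initial block: 8^3 = 512
V1 x: intersect with YZ mask (30 set) -- 240 left
V2 y: intersect with XZ mask (23 set) -- 93 left

|visual hull| = 93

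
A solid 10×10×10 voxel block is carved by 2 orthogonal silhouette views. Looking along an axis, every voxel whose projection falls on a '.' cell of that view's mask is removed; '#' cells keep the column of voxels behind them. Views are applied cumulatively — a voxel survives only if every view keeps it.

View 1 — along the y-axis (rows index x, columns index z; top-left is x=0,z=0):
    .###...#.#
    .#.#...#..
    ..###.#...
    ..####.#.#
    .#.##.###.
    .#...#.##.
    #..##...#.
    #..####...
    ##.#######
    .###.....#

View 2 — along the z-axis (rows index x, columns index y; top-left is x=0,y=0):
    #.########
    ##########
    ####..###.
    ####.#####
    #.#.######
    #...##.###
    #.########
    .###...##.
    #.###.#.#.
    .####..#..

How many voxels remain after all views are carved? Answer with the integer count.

364 voxels

before carving: 1000 voxels (10×10×10)
[1] y-view keeps 50 columns → grid now 500
[2] z-view keeps 74 columns → grid now 364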